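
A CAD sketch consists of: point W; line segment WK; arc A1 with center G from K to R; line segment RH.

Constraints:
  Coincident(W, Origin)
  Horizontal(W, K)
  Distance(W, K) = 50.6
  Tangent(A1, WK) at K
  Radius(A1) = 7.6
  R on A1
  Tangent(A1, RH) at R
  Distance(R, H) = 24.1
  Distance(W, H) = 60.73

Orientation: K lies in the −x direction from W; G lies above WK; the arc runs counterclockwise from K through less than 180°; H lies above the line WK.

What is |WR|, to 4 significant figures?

44.54

W is at the origin; W and K share the same y with |WK| = 50.6 and K on the −x side, so K = (-50.60, 0.000). Since A1 is tangent to WK there, GK ⟂ WK, so G = K + (0, 7.6) = (-50.60, 7.600). Since GR ⟂ RH (tangency), |GH| = √(7.6² + 24.1²) = 25.27 regardless of where R sits on A1. So H lies on both circle(W, 60.73) and circle(G, 25.27); the above-WK intersection is H = (-51.07, 32.87). R is the foot of the tangent from H: R = (-43.40, 10.02).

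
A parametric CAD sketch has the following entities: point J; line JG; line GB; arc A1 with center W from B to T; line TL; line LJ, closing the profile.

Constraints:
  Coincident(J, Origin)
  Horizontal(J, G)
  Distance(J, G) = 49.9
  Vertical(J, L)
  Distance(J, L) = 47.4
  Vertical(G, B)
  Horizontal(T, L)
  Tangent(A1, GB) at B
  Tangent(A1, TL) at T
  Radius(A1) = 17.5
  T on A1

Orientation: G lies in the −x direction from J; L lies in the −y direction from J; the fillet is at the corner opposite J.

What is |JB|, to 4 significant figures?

58.17

The virtual corner opposite J is at (-49.90, -47.40). Tangency of A1 to GB means the radius WB is perpendicular to GB and since A1 is tangent to TL there, WT ⟂ TL, with radius 17.5, so the center W sits 17.5 in from both sides at W = (-32.40, -29.90). That places the tangent points at B = (-49.90, -29.90) on GB and T = (-32.40, -47.40) on TL. Then |JB| = |B − J| = 58.17.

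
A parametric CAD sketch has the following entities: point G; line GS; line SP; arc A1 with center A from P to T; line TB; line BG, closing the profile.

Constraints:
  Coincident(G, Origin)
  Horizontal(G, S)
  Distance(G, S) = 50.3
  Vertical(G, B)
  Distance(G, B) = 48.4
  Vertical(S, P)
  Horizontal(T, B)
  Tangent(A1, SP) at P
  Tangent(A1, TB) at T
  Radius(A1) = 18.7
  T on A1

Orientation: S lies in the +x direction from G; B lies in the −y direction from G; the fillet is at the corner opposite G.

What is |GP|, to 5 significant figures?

58.414

The virtual corner opposite G is at (50.300, -48.400). Since A1 is tangent to SP there, AP ⟂ SP and the tangent condition forces AT to be normal to TB, with radius 18.7, so the center A sits 18.7 in from both sides at A = (31.600, -29.700). That places the tangent points at P = (50.300, -29.700) on SP and T = (31.600, -48.400) on TB. Then |GP| = |P − G| = 58.414.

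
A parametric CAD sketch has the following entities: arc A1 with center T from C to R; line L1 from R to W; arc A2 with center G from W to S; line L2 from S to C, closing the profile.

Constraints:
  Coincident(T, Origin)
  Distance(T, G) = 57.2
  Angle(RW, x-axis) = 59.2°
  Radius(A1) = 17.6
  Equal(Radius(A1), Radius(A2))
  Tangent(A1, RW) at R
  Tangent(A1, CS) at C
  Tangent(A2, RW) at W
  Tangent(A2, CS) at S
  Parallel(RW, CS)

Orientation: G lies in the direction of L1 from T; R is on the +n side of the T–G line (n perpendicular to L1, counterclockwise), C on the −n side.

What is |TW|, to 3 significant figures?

59.8

The slot axis is L1's direction at 59.2°, so u = (cos 59.2°, sin 59.2°) = (0.512, 0.859) and n = (−sin 59.2°, cos 59.2°) = (-0.859, 0.512). T is at the origin and G lies 57.2 along u from T, so G = 57.2·u = (29.3, 49.1). Tangency of A1 to both parallel lines with radius 17.6 puts R and C at T ± 17.6·n: R = (-15.1, 9.01), C = (15.1, -9.01). Equal radii place W and S the same way about G: W = G + 17.6·n = (14.2, 58.1), S = G − 17.6·n = (44.4, 40.1). Then |TW| = |W − T| = 59.8.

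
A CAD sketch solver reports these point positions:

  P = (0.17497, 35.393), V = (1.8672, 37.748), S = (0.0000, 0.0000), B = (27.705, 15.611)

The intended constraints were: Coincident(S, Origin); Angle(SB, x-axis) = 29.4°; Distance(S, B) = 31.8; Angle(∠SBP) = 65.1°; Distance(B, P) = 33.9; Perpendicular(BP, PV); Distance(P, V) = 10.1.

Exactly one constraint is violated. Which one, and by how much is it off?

Distance(P, V) = 10.1 — off by 7.20.

S = (0.00, 0.00) ✓; SB at 29.40° ✓; |SB| = 31.80 ✓; ∠SBP = 65.10° ✓; |BP| = 33.90 ✓; ∠(BP, PV) = 90.00° ✓; |PV| = 2.900 ✗.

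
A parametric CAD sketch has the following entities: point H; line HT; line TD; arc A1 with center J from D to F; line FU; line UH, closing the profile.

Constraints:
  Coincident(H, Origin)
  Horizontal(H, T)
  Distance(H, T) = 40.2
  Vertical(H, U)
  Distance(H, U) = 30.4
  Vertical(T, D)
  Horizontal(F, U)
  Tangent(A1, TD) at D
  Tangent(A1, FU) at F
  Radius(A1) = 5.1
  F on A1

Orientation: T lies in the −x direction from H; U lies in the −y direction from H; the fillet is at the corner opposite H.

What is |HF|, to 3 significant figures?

46.4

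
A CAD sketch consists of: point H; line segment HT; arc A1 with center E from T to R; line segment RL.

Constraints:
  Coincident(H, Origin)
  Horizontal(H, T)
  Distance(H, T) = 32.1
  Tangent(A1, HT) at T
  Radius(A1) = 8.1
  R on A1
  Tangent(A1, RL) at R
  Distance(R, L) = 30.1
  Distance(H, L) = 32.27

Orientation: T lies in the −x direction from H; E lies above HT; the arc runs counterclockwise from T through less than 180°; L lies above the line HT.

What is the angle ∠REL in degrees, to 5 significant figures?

74.938°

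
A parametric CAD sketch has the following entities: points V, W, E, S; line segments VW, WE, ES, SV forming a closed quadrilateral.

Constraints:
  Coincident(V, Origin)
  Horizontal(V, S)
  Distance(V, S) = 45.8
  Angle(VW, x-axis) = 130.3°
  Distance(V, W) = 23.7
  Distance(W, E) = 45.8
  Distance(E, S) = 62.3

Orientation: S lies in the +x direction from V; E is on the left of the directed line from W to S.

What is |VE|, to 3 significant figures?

55.2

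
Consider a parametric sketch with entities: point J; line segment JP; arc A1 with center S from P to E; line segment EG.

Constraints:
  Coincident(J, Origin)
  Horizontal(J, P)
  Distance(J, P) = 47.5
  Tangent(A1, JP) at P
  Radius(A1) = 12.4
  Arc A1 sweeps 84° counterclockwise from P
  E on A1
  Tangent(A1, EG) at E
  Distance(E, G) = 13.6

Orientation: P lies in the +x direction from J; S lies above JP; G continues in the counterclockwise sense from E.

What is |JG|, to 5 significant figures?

66.020

On A1, P sits at bearing -90° from S; an 84° counterclockwise sweep puts E at bearing -6°, so E = S + 12.4·(cos -6°, sin -6°) = (59.832, 11.104). Since A1 is tangent to EG there, SE ⟂ EG, so EG runs along (−sin -6°, cos -6°); with |EG| = 13.6, G = (61.254, 24.629). Then |JG| = |G − J| = 66.020.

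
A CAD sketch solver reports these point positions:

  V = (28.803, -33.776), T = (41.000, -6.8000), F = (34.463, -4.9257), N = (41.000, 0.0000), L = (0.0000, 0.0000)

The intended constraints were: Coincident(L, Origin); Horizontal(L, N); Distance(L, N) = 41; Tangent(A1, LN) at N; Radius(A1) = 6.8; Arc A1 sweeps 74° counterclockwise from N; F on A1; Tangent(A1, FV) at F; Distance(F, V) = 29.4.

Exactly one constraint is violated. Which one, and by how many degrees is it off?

Tangent(A1, FV) at F — off by 4.90°.

L = (0.00, 0.00) ✓; L.y = 0.00, N.y = 0.00 ✓; |LN| = 41.00 ✓; ∠(TN, NL) = 90.00° ✓; |TN| = 6.800 ✓; bearing(T→F) − bearing(T→N) = 74.00° ✓; |TF| = 6.800 ✓; ∠(TF, FV) = 85.10° ✗; |FV| = 29.40 ✓.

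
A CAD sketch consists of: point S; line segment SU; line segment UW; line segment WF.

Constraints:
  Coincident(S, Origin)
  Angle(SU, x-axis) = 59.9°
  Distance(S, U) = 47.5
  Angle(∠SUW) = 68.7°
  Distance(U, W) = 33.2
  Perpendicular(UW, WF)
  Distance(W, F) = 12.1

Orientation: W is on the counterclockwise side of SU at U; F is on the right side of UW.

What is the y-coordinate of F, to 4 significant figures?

58.13

∠SUW = 68.7°, so UW runs at 59.9° + (180° − 68.7°) = 171.2° from the x-axis; with |UW| = 33.2, W = U + 33.2·(cos 171.2°, sin 171.2°) = (-8.987, 46.17). UW is perpendicular to WF; with |WF| = 12.1 on the right of UW, F = W + 12.1·(0.1530, 0.9882) = (-7.136, 58.13). So F.y = 58.13.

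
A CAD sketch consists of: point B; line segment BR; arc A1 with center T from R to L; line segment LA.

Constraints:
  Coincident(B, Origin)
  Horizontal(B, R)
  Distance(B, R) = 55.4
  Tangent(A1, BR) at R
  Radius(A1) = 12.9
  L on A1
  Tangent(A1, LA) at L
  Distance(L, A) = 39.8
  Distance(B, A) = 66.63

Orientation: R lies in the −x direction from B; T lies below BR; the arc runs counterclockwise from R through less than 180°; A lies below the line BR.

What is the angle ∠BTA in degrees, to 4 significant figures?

83.41°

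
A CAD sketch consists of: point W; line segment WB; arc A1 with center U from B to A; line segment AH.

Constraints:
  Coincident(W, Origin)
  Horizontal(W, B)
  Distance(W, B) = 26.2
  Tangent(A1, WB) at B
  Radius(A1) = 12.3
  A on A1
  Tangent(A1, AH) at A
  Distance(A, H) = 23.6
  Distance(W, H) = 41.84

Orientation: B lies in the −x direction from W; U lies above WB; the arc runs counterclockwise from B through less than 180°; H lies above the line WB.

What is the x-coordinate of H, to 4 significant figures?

-18.19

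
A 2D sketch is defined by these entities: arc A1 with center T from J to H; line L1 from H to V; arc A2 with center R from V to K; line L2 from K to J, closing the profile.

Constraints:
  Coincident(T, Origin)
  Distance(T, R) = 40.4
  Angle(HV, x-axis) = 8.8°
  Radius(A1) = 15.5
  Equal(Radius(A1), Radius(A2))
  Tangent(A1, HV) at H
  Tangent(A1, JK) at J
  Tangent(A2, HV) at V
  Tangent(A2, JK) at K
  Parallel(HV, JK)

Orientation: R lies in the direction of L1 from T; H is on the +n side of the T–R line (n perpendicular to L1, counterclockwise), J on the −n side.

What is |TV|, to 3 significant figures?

43.3

The slot axis is L1's direction at 8.8°, so u = (cos 8.8°, sin 8.8°) = (0.988, 0.153) and n = (−sin 8.8°, cos 8.8°) = (-0.153, 0.988). T is at the origin and R lies 40.4 along u from T, so R = 40.4·u = (39.9, 6.18). Tangency of A1 to both parallel lines with radius 15.5 puts H and J at T ± 15.5·n: H = (-2.37, 15.3), J = (2.37, -15.3). Equal radii place V and K the same way about R: V = R + 15.5·n = (37.6, 21.5), K = R − 15.5·n = (42.3, -9.14). Then |TV| = |V − T| = 43.3.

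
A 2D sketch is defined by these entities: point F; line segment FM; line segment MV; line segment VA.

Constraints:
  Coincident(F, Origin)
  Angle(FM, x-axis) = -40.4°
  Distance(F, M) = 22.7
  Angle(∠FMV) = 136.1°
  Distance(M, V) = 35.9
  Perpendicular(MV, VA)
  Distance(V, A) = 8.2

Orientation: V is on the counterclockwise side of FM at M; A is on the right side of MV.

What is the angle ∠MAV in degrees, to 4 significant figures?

77.13°

∠FMV = 136.1°, so MV runs at -40.4° + (180° − 136.1°) = 3.500° from the x-axis; with |MV| = 35.9, V = M + 35.9·(cos 3.500°, sin 3.500°) = (53.12, -12.52). The perpendicularity gives VA at right angles to MV; with |VA| = 8.2 on the right of MV, A = V + 8.2·(0.06105, -0.9981) = (53.62, -20.71). Then cos ∠MAV = AM·AV / (|AM||AV|), giving 77.13°.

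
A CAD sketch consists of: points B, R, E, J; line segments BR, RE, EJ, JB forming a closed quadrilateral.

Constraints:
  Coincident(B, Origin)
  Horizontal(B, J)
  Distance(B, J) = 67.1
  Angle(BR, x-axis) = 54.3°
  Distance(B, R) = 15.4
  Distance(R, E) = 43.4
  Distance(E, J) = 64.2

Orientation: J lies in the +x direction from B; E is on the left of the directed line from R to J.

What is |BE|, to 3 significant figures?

58.7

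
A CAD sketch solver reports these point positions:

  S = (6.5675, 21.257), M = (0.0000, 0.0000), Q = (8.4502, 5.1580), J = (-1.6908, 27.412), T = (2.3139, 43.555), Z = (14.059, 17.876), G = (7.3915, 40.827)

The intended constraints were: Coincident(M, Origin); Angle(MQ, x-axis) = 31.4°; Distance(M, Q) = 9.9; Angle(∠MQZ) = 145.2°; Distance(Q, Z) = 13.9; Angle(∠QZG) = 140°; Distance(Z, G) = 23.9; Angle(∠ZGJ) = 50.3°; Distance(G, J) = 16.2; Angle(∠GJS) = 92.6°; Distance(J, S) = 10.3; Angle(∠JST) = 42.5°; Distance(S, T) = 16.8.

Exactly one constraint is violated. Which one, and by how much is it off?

Distance(S, T) = 16.8 — off by 5.90.

M = (0.00, 0.00) ✓; MQ at 31.40° ✓; |MQ| = 9.900 ✓; ∠MQZ = 145.2° ✓; |QZ| = 13.90 ✓; ∠QZG = 140.0° ✓; |ZG| = 23.90 ✓; ∠ZGJ = 50.30° ✓; |GJ| = 16.20 ✓; ∠GJS = 92.60° ✓; |JS| = 10.30 ✓; ∠JST = 42.50° ✓; |ST| = 22.70 ✗.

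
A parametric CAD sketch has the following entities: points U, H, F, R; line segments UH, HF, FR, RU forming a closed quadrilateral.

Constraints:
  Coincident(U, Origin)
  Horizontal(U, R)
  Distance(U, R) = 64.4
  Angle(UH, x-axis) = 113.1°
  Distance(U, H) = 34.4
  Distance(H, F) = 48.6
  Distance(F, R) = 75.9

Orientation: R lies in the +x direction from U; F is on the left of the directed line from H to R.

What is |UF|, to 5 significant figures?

67.709

Checks: |HF| = 48.60 ✓; |FR| = 75.90 ✓.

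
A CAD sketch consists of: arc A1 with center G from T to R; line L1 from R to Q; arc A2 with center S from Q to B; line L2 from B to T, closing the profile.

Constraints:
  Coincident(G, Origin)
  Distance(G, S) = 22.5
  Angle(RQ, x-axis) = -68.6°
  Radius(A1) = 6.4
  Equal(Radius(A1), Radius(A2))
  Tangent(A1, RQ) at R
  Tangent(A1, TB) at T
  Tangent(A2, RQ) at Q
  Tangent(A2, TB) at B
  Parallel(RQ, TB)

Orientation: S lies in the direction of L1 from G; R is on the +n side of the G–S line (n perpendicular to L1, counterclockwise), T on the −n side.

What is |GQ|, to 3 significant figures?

23.4

The slot axis is L1's direction at -68.6°, so u = (cos -68.6°, sin -68.6°) = (0.365, -0.931) and n = (−sin -68.6°, cos -68.6°) = (0.931, 0.365). G is at the origin and S lies 22.5 along u from G, so S = 22.5·u = (8.21, -20.9). Tangency of A1 to both parallel lines with radius 6.4 puts R and T at G ± 6.4·n: R = (5.96, 2.34), T = (-5.96, -2.34). Equal radii place Q and B the same way about S: Q = S + 6.4·n = (14.2, -18.6), B = S − 6.4·n = (2.25, -23.3). Then |GQ| = |Q − G| = 23.4.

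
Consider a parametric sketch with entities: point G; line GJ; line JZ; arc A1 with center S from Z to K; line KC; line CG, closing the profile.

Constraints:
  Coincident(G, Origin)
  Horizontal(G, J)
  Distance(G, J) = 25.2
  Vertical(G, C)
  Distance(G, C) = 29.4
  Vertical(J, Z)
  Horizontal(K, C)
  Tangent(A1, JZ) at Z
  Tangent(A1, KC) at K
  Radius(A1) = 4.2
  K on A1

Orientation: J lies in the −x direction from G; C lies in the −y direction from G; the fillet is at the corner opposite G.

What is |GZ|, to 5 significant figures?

35.638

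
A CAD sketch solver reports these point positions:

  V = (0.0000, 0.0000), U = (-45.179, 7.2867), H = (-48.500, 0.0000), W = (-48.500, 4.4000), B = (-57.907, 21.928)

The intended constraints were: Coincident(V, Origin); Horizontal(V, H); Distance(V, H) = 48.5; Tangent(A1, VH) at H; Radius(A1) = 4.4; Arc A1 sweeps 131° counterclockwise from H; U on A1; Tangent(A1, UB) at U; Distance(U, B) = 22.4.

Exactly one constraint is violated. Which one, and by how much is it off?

Distance(U, B) = 22.4 — off by 3.00.

V = (0.00, 0.00) ✓; V.y = 0.00, H.y = 0.00 ✓; |VH| = 48.50 ✓; ∠(WH, HV) = 90.00° ✓; |WH| = 4.400 ✓; bearing(W→U) − bearing(W→H) = 131.0° ✓; |WU| = 4.400 ✓; ∠(WU, UB) = 90.00° ✓; |UB| = 19.40 ✗.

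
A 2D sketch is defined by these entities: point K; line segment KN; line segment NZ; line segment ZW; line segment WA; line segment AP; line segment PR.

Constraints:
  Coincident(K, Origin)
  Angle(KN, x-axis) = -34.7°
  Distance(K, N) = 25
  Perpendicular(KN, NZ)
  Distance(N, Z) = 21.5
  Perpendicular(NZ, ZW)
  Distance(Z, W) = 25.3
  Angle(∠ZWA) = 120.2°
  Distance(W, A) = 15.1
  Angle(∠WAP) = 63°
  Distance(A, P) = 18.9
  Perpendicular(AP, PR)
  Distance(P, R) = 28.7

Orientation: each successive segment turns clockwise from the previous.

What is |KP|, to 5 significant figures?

13.234

K is at the origin; KN runs at -34.7° with length 25.0, so N = (20.554, -14.232). KN is perpendicular to NZ, so NZ runs at -124.70°; with |NZ| = 21.5, Z = (8.3141, -31.908). The perpendicularity gives ZW at right angles to NZ, so ZW runs at 145.30°; with |ZW| = 25.3, W = (-12.486, -17.505). ∠ZWA = 120.2° gives WA at 85.500° from the x-axis; with |WA| = 15.1, A = (-11.301, -2.4519). ∠WAP = 63.0° gives AP at -31.500° from the x-axis; with |AP| = 18.9, P = (4.8135, -12.327). Then |KP| = |P − K| = 13.234.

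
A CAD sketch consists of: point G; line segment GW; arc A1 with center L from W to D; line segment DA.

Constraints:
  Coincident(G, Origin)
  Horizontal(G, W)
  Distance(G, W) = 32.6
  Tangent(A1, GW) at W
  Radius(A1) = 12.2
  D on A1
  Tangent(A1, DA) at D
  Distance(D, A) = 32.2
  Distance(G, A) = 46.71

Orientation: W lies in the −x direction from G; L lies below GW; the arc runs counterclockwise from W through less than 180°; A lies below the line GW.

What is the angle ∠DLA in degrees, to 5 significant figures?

69.249°

Checks: |GW| = 32.60 ✓; ∠(LW, WG) = 90.00° ✓; |LW| = 12.20 ✓; |LD| = 12.20 ✓; ∠(LD, DA) = 90.00° ✓; |DA| = 32.20 ✓; |GA| = 46.71 ✓.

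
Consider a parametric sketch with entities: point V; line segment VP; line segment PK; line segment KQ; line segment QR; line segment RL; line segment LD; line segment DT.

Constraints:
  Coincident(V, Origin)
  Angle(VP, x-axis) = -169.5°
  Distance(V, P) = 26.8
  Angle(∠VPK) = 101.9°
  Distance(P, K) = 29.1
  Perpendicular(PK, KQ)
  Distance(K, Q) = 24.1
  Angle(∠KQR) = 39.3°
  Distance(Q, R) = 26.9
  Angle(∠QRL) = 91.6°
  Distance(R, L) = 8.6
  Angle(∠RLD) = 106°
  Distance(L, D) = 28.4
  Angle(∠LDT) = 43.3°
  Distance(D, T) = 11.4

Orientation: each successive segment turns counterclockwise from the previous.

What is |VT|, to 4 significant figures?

38.29

V is at the origin; VP runs at -169.5° with length 26.8, so P = (-26.35, -4.884). ∠VPK = 101.9° gives PK at -91.40° from the x-axis; with |PK| = 29.1, K = (-27.06, -33.98). PK ⟂ KQ, so KQ runs at -1.400°; with |KQ| = 24.1, Q = (-2.969, -34.56). ∠KQR = 39.3° gives QR at 139.3° from the x-axis; with |QR| = 26.9, R = (-23.36, -17.02). ∠QRL = 91.6° gives RL at -132.3° from the x-axis; with |RL| = 8.6, L = (-29.15, -23.38). ∠RLD = 106.0° gives LD at -58.30° from the x-axis; with |LD| = 28.4, D = (-14.23, -47.55). ∠LDT = 43.3° gives DT at 78.40° from the x-axis; with |DT| = 11.4, T = (-11.94, -36.38). Then |VT| = |T − V| = 38.29.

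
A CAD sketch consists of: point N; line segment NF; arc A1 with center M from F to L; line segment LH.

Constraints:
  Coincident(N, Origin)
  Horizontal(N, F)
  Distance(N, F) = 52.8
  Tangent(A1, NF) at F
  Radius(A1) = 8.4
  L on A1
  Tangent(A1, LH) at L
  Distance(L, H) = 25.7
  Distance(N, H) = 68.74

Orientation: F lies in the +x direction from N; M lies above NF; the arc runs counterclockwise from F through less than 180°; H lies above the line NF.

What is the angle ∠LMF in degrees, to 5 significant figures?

94.008°

N is at the origin; NF is horizontal with |NF| = 52.8 and F on the +x side, so F = (52.800, 0.0000). The tangent condition forces MF to be normal to NF, so M = F + (0, 8.4) = (52.800, 8.4000). Since ML ⟂ LH (tangency), |MH| = √(8.4² + 25.7²) = 27.038 regardless of where L sits on A1. So H lies on both circle(N, 68.74) and circle(M, 27.038); the above-NF intersection is H = (59.383, 34.624). L is the foot of the tangent from H: L = (61.179, 8.9872).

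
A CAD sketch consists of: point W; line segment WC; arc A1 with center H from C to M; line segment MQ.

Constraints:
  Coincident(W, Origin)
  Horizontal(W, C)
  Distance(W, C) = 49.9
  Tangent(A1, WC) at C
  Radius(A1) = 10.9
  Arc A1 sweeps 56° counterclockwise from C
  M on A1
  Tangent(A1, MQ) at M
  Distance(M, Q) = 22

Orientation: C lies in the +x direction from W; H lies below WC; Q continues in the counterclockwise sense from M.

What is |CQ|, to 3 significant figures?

31.4

W is at the origin; W and C share the same y with |WC| = 49.9 and C on the +x side, so C = (49.9, 0.00). A1 meets WC tangentially, so HC is at right angles to WC, so H = C + (0, -10.9) = (49.9, -10.9). On A1, C sits at bearing 90° from H; a 56° counterclockwise sweep puts M at bearing 146°, so M = H + 10.9·(cos 146°, sin 146°) = (40.9, -4.80). The tangent condition forces HM to be normal to MQ, so MQ runs along (−sin 146°, cos 146°); with |MQ| = 22.0, Q = (28.6, -23.0). Then |CQ| = |Q − C| = 31.4.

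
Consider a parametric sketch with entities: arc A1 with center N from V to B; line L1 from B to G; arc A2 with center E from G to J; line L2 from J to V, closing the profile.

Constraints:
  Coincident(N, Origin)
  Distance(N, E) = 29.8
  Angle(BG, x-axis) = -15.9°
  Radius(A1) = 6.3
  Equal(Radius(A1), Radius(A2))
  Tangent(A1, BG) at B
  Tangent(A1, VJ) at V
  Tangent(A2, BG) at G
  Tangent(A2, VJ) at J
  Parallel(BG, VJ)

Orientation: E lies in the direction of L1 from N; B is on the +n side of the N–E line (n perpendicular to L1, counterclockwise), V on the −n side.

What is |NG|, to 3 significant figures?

30.5

The slot axis is L1's direction at -15.9°, so u = (cos -15.9°, sin -15.9°) = (0.962, -0.274) and n = (−sin -15.9°, cos -15.9°) = (0.274, 0.962). N is at the origin and E lies 29.8 along u from N, so E = 29.8·u = (28.7, -8.16). Tangency of A1 to both parallel lines with radius 6.3 puts B and V at N ± 6.3·n: B = (1.73, 6.06), V = (-1.73, -6.06). Equal radii place G and J the same way about E: G = E + 6.3·n = (30.4, -2.11), J = E − 6.3·n = (26.9, -14.2). Then |NG| = |G − N| = 30.5.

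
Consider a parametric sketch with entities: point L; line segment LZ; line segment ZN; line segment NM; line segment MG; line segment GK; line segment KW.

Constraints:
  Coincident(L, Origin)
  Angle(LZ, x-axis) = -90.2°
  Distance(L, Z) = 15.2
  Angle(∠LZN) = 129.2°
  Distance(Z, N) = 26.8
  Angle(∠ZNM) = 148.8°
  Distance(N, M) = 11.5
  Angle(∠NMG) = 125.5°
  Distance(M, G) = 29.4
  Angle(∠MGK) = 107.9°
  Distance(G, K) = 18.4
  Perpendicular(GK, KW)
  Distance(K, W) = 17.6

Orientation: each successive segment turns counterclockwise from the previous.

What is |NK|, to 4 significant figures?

42.52

L is at the origin; LZ runs at -90.2° with length 15.2, so Z = (-0.05306, -15.20). ∠LZN = 129.2° gives ZN at -39.40° from the x-axis; with |ZN| = 26.8, N = (20.66, -32.21). ∠ZNM = 148.8° gives NM at -8.200° from the x-axis; with |NM| = 11.5, M = (32.04, -33.85). ∠NMG = 125.5° gives MG at 46.30° from the x-axis; with |MG| = 29.4, G = (52.35, -12.60). ∠MGK = 107.9° gives GK at 118.4° from the x-axis; with |GK| = 18.4, K = (43.60, 3.590). Then |NK| = |K − N| = 42.52.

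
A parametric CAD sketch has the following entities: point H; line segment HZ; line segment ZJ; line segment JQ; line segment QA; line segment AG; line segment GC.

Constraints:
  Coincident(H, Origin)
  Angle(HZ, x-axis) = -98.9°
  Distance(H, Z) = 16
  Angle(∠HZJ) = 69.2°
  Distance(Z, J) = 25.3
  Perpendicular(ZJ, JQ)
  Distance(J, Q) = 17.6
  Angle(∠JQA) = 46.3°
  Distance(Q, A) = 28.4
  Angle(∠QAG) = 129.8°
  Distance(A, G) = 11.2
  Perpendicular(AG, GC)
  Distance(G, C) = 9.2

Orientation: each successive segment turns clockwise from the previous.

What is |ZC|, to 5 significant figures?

19.347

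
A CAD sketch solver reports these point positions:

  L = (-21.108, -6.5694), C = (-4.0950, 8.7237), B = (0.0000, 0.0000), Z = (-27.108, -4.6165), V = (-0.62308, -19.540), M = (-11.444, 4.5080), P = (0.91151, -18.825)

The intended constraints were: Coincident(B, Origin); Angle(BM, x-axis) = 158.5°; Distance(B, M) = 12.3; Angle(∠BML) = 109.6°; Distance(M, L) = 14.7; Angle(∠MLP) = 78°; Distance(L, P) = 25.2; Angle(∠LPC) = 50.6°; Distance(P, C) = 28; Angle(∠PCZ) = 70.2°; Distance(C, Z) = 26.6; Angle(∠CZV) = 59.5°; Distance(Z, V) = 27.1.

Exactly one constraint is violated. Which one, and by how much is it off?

Distance(Z, V) = 27.1 — off by 3.30.

B = (0.00, 0.00) ✓; BM at 158.5° ✓; |BM| = 12.30 ✓; ∠BML = 109.6° ✓; |ML| = 14.70 ✓; ∠MLP = 78.00° ✓; |LP| = 25.20 ✓; ∠LPC = 50.60° ✓; |PC| = 28.00 ✓; ∠PCZ = 70.20° ✓; |CZ| = 26.60 ✓; ∠CZV = 59.50° ✓; |ZV| = 30.40 ✗.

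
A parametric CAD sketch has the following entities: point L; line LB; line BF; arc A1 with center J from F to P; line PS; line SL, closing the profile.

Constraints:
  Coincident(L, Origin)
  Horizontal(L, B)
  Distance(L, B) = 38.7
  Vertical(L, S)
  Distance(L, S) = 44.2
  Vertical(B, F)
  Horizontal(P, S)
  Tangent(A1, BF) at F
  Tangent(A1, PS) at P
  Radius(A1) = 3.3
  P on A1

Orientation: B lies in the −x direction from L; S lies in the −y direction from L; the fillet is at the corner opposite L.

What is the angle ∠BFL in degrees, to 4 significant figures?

43.42°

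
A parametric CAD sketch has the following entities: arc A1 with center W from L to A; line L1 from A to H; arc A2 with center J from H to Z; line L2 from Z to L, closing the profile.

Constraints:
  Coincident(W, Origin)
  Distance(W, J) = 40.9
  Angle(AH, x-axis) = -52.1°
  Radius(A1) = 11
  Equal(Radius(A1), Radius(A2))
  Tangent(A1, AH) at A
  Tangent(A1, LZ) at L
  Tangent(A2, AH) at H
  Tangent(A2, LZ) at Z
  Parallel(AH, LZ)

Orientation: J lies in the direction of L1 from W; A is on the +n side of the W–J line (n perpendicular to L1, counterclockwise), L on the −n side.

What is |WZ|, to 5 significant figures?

42.353

The slot axis is L1's direction at -52.1°, so u = (cos -52.1°, sin -52.1°) = (0.61429, -0.78908) and n = (−sin -52.1°, cos -52.1°) = (0.78908, 0.61429). W is at the origin and J lies 40.9 along u from W, so J = 40.9·u = (25.124, -32.274). Tangency of A1 to both parallel lines with radius 11.0 puts A and L at W ± 11.0·n: A = (8.6799, 6.7571), L = (-8.6799, -6.7571). Equal radii place H and Z the same way about J: H = J + 11.0·n = (33.804, -25.516), Z = J − 11.0·n = (16.444, -39.031). Then |WZ| = |Z − W| = 42.353.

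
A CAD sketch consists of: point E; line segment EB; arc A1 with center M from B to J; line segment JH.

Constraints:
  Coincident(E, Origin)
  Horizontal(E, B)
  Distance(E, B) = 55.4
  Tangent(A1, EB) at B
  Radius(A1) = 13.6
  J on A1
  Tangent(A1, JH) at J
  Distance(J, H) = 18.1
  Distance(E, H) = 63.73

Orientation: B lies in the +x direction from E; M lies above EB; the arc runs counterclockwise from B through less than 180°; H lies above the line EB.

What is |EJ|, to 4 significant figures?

69.12

Checks: E.y = 0.00, B.y = 0.00 ✓; |MJ| = 13.60 ✓; ∠(MJ, JH) = 90.00° ✓; |JH| = 18.10 ✓; |EH| = 63.73 ✓.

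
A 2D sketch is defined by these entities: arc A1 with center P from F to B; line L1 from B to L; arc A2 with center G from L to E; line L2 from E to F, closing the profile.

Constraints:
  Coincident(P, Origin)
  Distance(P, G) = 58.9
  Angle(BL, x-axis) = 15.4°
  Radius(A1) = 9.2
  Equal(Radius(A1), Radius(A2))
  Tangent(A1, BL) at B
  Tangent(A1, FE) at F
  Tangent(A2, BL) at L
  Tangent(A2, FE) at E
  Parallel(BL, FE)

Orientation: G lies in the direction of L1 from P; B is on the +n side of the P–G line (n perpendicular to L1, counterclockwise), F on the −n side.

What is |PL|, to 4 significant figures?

59.61

The slot axis is L1's direction at 15.4°, so u = (cos 15.4°, sin 15.4°) = (0.9641, 0.2656) and n = (−sin 15.4°, cos 15.4°) = (-0.2656, 0.9641). P is at the origin and G lies 58.9 along u from P, so G = 58.9·u = (56.79, 15.64). Tangency of A1 to both parallel lines with radius 9.2 puts B and F at P ± 9.2·n: B = (-2.443, 8.870), F = (2.443, -8.870). Equal radii place L and E the same way about G: L = G + 9.2·n = (54.34, 24.51), E = G − 9.2·n = (59.23, 6.772). Then |PL| = |L − P| = 59.61.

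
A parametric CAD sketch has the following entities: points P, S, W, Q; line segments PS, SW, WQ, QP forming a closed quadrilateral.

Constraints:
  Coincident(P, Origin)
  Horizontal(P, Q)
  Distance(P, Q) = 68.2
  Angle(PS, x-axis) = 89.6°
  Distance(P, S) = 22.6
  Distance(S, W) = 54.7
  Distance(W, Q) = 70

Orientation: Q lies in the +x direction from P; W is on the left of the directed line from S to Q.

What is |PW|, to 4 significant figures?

73.02

P is at the origin; P and Q share the same y with |PQ| = 68.2 and Q in +x, so Q = (68.2, 0). PS runs at 89.6° with |PS| = 22.6, so S = (0.1578, 22.60). W is determined by |SW| = 54.7 and |WQ| = 70.0 together: it lies at the intersection of circle(S, 54.7) and circle(Q, 70.0). With |SQ| = 71.70, the foot of the radical line on SQ is 22.54 from S and the perpendicular offset is √(54.7² − 22.54²) = 49.84. Taking the left-of-SQ solution: W = (37.26, 62.79).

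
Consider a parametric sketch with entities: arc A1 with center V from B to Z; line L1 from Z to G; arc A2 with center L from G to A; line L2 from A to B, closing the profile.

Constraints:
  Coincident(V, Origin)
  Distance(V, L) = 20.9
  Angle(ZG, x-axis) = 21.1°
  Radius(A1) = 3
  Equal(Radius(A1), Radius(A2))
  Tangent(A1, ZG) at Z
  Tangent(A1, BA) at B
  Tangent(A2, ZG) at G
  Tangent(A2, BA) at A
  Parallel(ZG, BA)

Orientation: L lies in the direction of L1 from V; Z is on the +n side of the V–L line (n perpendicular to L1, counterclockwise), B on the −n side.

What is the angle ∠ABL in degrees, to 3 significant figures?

8.17°

The slot axis is L1's direction at 21.1°, so u = (cos 21.1°, sin 21.1°) = (0.933, 0.360) and n = (−sin 21.1°, cos 21.1°) = (-0.360, 0.933). V is at the origin and L lies 20.9 along u from V, so L = 20.9·u = (19.5, 7.52). Tangency of A1 to both parallel lines with radius 3.0 puts Z and B at V ± 3.0·n: Z = (-1.08, 2.80), B = (1.08, -2.80). Equal radii place G and A the same way about L: G = L + 3.0·n = (18.4, 10.3), A = L − 3.0·n = (20.6, 4.73). Then cos ∠ABL = BA·BL / (|BA||BL|), giving 8.17°.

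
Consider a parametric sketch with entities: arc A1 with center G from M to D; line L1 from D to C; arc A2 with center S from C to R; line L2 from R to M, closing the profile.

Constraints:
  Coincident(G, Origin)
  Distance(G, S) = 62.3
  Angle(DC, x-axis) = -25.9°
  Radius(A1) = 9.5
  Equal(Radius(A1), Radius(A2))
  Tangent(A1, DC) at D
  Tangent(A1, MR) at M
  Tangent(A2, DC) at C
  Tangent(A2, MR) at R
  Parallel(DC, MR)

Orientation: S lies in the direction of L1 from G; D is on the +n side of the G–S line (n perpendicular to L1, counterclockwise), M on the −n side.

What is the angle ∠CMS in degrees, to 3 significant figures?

8.29°

The slot axis is L1's direction at -25.9°, so u = (cos -25.9°, sin -25.9°) = (0.900, -0.437) and n = (−sin -25.9°, cos -25.9°) = (0.437, 0.900). G is at the origin and S lies 62.3 along u from G, so S = 62.3·u = (56.0, -27.2). Tangency of A1 to both parallel lines with radius 9.5 puts D and M at G ± 9.5·n: D = (4.15, 8.55), M = (-4.15, -8.55). Equal radii place C and R the same way about S: C = S + 9.5·n = (60.2, -18.7), R = S − 9.5·n = (51.9, -35.8). Then cos ∠CMS = MC·MS / (|MC||MS|), giving 8.29°.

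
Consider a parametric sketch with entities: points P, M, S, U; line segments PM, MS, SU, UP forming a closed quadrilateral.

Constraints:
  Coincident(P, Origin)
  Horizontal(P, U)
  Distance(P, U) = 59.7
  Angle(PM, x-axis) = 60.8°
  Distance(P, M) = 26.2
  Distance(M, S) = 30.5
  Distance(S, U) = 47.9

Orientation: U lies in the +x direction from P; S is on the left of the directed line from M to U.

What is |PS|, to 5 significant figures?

55.657

Checks: |MS| = 30.50 ✓; |SU| = 47.90 ✓.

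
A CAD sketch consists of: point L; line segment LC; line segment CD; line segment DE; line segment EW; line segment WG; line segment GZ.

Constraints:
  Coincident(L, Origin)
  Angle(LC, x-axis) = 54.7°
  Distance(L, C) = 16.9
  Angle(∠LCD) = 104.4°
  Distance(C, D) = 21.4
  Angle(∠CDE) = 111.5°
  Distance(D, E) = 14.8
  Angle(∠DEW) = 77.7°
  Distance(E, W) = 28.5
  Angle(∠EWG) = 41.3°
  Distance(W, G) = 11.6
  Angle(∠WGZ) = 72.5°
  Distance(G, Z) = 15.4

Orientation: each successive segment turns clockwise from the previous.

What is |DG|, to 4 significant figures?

17.97

L is at the origin; LC runs at 54.7° with length 16.9, so C = (9.766, 13.79). ∠LCD = 104.4° gives CD at -20.90° from the x-axis; with |CD| = 21.4, D = (29.76, 6.159). ∠CDE = 111.5° gives DE at -89.40° from the x-axis; with |DE| = 14.8, E = (29.91, -8.641). ∠DEW = 77.7° gives EW at 168.3° from the x-axis; with |EW| = 28.5, W = (2.005, -2.861). ∠EWG = 41.3° gives WG at 29.60° from the x-axis; with |WG| = 11.6, G = (12.09, 2.869). Then |DG| = |G − D| = 17.97.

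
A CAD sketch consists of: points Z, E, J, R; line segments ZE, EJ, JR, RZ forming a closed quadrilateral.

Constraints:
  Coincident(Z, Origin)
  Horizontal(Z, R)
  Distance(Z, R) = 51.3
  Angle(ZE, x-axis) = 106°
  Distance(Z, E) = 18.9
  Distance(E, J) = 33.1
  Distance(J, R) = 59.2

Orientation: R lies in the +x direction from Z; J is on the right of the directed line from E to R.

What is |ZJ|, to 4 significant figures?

16.08

Checks: |EJ| = 33.10 ✓; |JR| = 59.20 ✓.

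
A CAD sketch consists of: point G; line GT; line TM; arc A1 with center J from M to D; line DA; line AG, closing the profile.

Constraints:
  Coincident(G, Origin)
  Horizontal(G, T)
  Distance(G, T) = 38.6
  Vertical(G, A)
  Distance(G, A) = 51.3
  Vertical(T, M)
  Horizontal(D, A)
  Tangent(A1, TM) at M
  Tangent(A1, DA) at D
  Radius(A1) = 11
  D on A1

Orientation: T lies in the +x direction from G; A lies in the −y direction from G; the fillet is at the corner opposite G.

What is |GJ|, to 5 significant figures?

48.845

G is at the origin; GT is horizontal with |GT| = 38.6 and T on the +x side, so T = (38.600, 0.0000). GA is vertical with |GA| = 51.3 and A on the −y side, so A = (0.0000, -51.300). The virtual corner opposite G is at (38.600, -51.300). Tangency of A1 to TM means the radius JM is perpendicular to TM and since A1 is tangent to DA there, JD ⟂ DA, with radius 11.0, so the center J sits 11.0 in from both sides at J = (27.600, -40.300). Then |GJ| = |J − G| = 48.845.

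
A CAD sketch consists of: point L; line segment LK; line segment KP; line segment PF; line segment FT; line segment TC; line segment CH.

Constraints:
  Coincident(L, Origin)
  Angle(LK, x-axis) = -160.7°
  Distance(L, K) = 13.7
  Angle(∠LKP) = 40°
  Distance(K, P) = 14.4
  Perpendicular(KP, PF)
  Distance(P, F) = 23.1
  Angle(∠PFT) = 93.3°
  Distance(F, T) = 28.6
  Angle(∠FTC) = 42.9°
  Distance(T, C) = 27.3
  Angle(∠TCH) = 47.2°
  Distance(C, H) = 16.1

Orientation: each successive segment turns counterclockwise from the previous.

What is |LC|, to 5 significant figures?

6.8739

∠PFT = 93.3° gives FT at 156.00° from the x-axis; with |FT| = 28.6, T = (-17.422, 23.623). ∠FTC = 42.9° gives TC at -66.900° from the x-axis; with |TC| = 27.3, C = (-6.7110, -1.4878). Then |LC| = |C − L| = 6.8739.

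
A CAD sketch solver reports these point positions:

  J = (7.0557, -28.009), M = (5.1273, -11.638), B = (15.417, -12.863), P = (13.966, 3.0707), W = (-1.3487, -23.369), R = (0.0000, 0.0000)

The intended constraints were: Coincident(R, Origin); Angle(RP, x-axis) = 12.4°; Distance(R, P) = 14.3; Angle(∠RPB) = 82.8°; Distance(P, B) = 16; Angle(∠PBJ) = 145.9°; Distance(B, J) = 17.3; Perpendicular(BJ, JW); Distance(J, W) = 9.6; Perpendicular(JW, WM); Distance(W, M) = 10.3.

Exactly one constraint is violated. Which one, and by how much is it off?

Distance(W, M) = 10.3 — off by 3.10.

R = (0.00, 0.00) ✓; RP at 12.40° ✓; |RP| = 14.30 ✓; ∠RPB = 82.80° ✓; |PB| = 16.00 ✓; ∠PBJ = 145.9° ✓; |BJ| = 17.30 ✓; ∠(BJ, JW) = 90.00° ✓; |JW| = 9.600 ✓; ∠(JW, WM) = 90.00° ✓; |WM| = 13.40 ✗.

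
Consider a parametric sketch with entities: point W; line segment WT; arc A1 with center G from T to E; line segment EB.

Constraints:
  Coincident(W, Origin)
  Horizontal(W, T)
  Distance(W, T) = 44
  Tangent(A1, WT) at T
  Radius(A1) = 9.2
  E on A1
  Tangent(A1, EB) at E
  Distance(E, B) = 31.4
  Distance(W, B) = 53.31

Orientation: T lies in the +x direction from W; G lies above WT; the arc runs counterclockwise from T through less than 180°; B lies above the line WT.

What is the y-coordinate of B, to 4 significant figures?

40.54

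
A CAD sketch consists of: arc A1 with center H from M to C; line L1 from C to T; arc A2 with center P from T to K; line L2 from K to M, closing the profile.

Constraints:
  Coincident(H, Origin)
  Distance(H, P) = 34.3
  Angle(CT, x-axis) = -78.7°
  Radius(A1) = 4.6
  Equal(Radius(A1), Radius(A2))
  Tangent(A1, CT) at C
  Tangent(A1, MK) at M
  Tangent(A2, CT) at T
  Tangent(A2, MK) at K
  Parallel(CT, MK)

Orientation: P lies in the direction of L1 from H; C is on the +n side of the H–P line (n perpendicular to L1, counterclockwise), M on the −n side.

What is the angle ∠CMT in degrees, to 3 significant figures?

75.0°

The slot axis is L1's direction at -78.7°, so u = (cos -78.7°, sin -78.7°) = (0.196, -0.981) and n = (−sin -78.7°, cos -78.7°) = (0.981, 0.196). H is at the origin and P lies 34.3 along u from H, so P = 34.3·u = (6.72, -33.6). Tangency of A1 to both parallel lines with radius 4.6 puts C and M at H ± 4.6·n: C = (4.51, 0.901), M = (-4.51, -0.901). Equal radii place T and K the same way about P: T = P + 4.6·n = (11.2, -32.7), K = P − 4.6·n = (2.21, -34.5). Then cos ∠CMT = MC·MT / (|MC||MT|), giving 75.0°.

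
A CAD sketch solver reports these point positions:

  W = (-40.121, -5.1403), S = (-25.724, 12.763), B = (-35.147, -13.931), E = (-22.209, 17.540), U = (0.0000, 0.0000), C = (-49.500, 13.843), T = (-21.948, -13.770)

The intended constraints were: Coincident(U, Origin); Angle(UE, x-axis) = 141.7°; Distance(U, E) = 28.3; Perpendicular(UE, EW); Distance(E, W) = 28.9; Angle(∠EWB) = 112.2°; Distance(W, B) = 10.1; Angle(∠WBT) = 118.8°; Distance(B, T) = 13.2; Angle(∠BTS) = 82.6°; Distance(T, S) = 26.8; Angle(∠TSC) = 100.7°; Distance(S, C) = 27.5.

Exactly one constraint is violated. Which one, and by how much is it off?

Distance(S, C) = 27.5 — off by 3.70.

U = (0.00, 0.00) ✓; UE at 141.7° ✓; |UE| = 28.30 ✓; ∠(UE, EW) = 90.00° ✓; |EW| = 28.90 ✓; ∠EWB = 112.2° ✓; |WB| = 10.10 ✓; ∠WBT = 118.8° ✓; |BT| = 13.20 ✓; ∠BTS = 82.60° ✓; |TS| = 26.80 ✓; ∠TSC = 100.7° ✓; |SC| = 23.80 ✗.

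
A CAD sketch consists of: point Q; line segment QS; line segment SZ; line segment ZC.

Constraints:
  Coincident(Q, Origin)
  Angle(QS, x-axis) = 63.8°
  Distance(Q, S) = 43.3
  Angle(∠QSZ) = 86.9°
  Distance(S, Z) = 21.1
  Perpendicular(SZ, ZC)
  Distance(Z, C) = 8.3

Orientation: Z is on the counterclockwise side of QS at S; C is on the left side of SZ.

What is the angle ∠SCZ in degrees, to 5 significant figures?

68.527°

∠QSZ = 86.9°, so SZ runs at 63.8° + (180° − 86.9°) = 156.90° from the x-axis; with |SZ| = 21.1, Z = S + 21.1·(cos 156.90°, sin 156.90°) = (-0.29103, 47.130). SZ ⟂ ZC; with |ZC| = 8.3 on the left of SZ, C = Z + 8.3·(-0.39234, -0.91982) = (-3.5474, 39.495). Then cos ∠SCZ = CS·CZ / (|CS||CZ|), giving 68.527°.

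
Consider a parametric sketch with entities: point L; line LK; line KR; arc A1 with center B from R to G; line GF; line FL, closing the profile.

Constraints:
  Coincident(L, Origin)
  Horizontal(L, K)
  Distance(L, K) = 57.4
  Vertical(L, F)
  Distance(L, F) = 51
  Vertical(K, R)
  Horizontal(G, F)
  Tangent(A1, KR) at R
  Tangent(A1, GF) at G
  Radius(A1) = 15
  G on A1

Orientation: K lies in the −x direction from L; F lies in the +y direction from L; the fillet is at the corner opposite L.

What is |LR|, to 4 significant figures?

67.76

L is at the origin; L and K share the same y with |LK| = 57.4 and K on the −x side, so K = (-57.40, 0.000). L and F share the same x with |LF| = 51.0 and F on the +y side, so F = (0.000, 51.00). The virtual corner opposite L is at (-57.40, 51.00). Tangency of A1 to KR means the radius BR is perpendicular to KR and tangency of A1 to GF means the radius BG is perpendicular to GF, with radius 15.0, so the center B sits 15.0 in from both sides at B = (-42.40, 36.00). That places the tangent points at R = (-57.40, 36.00) on KR and G = (-42.40, 51.00) on GF. Then |LR| = |R − L| = 67.76.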